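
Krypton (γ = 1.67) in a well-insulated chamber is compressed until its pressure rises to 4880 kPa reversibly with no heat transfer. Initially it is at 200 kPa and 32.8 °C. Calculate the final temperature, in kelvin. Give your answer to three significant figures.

T₂ ≈ 1100 K

Along an adiabat T P^((1−γ)/γ) is constant, so T₂ = T₁ (P₂/P₁)^((γ−1)/γ).
T₁ = 32.8 °C = 305.9 K.
T₂ = 305.9 × (4880/200)^(0.401) = 1102 K.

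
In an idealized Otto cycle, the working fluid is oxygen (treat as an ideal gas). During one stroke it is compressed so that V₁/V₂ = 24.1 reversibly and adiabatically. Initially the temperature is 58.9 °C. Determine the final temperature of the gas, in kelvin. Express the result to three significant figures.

T₂ ≈ 1190 K

Adiabatic: T₁V₁^(γ−1) = T₂V₂^(γ−1) ⇒ T₂ = T₁ (V₁/V₂)^(γ−1).
For a diatomic ideal gas γ = 7/5, so γ−1 = 2/5.
T₁ = 58.9 °C = 332 K.
T₂ = 332 × 24.1^(2/5) = 1186 K.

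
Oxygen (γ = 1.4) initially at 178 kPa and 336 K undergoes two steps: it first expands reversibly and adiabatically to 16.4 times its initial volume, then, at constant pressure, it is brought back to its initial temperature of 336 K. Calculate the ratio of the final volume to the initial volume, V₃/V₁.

V₃/V₁ ≈ 50.2

Adiabatic step: V₂/V₁ = 16.4; T₂ = T₁·(1/16.4)^(0.4) = 109.7 K.
Isobaric step: V₃/V₂ = T₃/T₂ = 336/109.7.
V₃/V₁ = (V₂/V₁)(V₃/V₂) = 16.4 × (336/109.7) = 50.21.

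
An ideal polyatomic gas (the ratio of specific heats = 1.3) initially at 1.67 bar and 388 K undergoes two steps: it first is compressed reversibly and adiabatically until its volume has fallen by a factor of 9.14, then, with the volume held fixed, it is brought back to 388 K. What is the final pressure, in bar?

Adiabatic step (PV^γ = const): P₂ = 1.67×9.14^(1.3) = 29.64 bar; T₂ = 388×9.14^(0.3) = 753.6 K.
Isochoric: P₃ = P₂(T₃/T₂) = 29.64 × (388/753.6) = 15.26 bar.

P₃ ≈ 15.3 bar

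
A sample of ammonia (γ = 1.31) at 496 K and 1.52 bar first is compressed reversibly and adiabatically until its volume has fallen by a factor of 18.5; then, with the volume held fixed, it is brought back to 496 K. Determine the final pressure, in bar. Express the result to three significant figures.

Adiabatic step (PV^γ = const): P₂ = 1.52×18.5^(1.31) = 69.48 bar; T₂ = 496×18.5^(0.31) = 1225 K.
Isochoric: P₃ = P₂(T₃/T₂) = 69.48 × (496/1225) = 28.12 bar.

P₃ ≈ 28.1 bar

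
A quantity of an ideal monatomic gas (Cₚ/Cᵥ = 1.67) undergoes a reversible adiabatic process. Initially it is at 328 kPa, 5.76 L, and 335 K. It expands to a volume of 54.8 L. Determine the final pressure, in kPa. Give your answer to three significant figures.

P₂ ≈ 7.62 kPa

Adiabatic: P₁V₁^γ = P₂V₂^γ ⇒ P₂ = P₁ (V₁/V₂)^γ.
P₂ = 328 × (5.76/54.8)^(1.67) = 7.621 kPa.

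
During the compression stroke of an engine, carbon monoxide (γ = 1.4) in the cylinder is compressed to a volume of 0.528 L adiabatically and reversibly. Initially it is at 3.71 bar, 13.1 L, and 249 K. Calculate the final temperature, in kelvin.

T₂ ≈ 900 K

Adiabatic: T₁V₁^(γ−1) = T₂V₂^(γ−1) ⇒ T₂ = T₁ (V₁/V₂)^(γ−1).
T₂ = 249 × (13.1/0.528)^(0.4) = 899.6 K.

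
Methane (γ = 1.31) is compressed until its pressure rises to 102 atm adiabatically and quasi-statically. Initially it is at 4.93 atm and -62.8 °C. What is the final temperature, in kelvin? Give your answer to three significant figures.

T₂ ≈ 431 K

Along an adiabat T P^((1−γ)/γ) is constant, so T₂ = T₁ (P₂/P₁)^((γ−1)/γ).
T₁ = -62.8 °C = 210.3 K.
T₂ = 210.3 × (102/4.93)^(0.237) = 430.8 K.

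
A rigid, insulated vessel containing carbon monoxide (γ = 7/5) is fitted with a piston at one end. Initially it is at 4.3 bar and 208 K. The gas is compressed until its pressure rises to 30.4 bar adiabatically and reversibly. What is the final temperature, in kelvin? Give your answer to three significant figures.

Along an adiabat T P^((1−γ)/γ) is constant, so T₂ = T₁ (P₂/P₁)^((γ−1)/γ).
T₂ = 208 × (30.4/4.3)^(2/7) = 363.7 K.

T₂ ≈ 364 K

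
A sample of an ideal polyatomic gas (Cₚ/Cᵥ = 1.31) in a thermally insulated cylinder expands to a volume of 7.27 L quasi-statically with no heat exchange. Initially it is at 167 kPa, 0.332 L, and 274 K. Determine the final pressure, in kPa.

Adiabatic: P₁V₁^γ = P₂V₂^γ ⇒ P₂ = P₁ (V₁/V₂)^γ.
P₂ = 167 × (0.332/7.27)^(1.31) = 2.93 kPa.

P₂ ≈ 2.93 kPa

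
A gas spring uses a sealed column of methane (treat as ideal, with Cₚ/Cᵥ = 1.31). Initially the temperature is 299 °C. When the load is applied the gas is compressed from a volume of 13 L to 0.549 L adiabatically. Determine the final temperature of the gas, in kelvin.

T₂ ≈ 1530 K

Adiabatic: T₁V₁^(γ−1) = T₂V₂^(γ−1) ⇒ T₂ = T₁ (V₁/V₂)^(γ−1).
T₁ = 299 °C = 572.1 K.
T₂ = 572.1 × (13/0.549)^(0.31) = 1526 K.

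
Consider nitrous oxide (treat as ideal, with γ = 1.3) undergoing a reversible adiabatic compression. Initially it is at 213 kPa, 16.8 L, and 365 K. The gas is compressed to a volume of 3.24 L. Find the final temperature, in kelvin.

Adiabatic: T₁V₁^(γ−1) = T₂V₂^(γ−1) ⇒ T₂ = T₁ (V₁/V₂)^(γ−1).
T₂ = 365 × (16.8/3.24)^(0.3) = 598 K.

T₂ ≈ 598 K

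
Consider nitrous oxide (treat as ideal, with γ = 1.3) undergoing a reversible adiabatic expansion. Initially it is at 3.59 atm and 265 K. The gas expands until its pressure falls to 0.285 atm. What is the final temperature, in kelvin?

Along an adiabat T P^((1−γ)/γ) is constant, so T₂ = T₁ (P₂/P₁)^((γ−1)/γ).
T₂ = 265 × (0.285/3.59)^(0.231) = 147.7 K.

T₂ ≈ 148 K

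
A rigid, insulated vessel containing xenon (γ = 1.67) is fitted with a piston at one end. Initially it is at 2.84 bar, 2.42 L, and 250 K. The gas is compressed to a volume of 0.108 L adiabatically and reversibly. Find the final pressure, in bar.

P₂ ≈ 511 bar

Since PV^γ is constant along a reversible adiabat, P₂ = P₁ (V₁/V₂)^γ.
P₂ = 2.84 × (2.42/0.108)^(1.67) = 511.1 bar.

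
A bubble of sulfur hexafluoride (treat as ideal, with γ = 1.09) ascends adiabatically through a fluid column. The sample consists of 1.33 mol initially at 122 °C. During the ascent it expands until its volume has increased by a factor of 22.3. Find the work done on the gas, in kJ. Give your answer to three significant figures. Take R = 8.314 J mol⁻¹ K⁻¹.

Adiabatic: T₁V₁^(γ−1) = T₂V₂^(γ−1) ⇒ T₂ = T₁ (V₁/V₂)^(γ−1).
T₁ = 122 °C = 395.1 K.
T₂ = 395.1 × (1/22.3)^(0.09) = 298.8 K.
Q = 0, so ΔU = W_on_gas = nCᵥΔT with Cᵥ = R/(γ−1) = 92.38 J/(mol·K).
ΔU = 1.33 × 92.38 × (298.8 − 395.1) = -11830 J.

W ≈ -11.8 kJ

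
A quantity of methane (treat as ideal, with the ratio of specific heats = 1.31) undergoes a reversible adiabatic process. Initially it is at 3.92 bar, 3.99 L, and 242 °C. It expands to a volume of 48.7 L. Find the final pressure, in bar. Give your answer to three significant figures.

Adiabatic: P₁V₁^γ = P₂V₂^γ ⇒ P₂ = P₁ (V₁/V₂)^γ.
P₂ = 3.92 × (3.99/48.7)^(1.31) = 0.1479 bar.

P₂ ≈ 0.148 bar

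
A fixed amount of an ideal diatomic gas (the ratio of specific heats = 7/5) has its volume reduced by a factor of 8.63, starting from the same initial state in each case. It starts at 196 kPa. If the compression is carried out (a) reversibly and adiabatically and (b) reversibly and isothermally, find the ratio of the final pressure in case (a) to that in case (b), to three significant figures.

Isothermal: P_b = P₁(V₁/V₂) = 196×8.63.
Adiabatic: P_a = P₁(V₁/V₂)^γ = 196×8.63^(7/5).
P_a/P_b = (V₁/V₂)^(γ−1) = 8.63^(2/5) = 2.368.

P_adiabatic / P_isothermal ≈ 2.37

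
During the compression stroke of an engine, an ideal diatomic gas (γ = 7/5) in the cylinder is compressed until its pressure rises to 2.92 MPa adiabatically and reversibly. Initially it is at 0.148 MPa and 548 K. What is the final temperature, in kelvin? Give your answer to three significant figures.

T₂ ≈ 1280 K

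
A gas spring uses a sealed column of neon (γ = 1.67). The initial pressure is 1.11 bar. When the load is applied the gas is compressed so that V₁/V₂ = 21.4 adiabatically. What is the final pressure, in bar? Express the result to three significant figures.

P₂ ≈ 185 bar

Since PV^γ is constant along a reversible adiabat, P₂ = P₁ (V₁/V₂)^γ.
P₂ = 1.11 × 21.4^(1.67) = 185 bar.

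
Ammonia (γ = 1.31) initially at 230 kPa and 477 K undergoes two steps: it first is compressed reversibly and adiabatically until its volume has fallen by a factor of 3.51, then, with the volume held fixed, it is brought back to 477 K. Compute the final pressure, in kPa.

P₃ ≈ 807 kPa

Adiabatic step (PV^γ = const): P₂ = 230×3.51^(1.31) = 1191 kPa; T₂ = 477×3.51^(0.31) = 704 K.
Isochoric: P₃ = P₂(T₃/T₂) = 1191 × (477/704) = 807.3 kPa.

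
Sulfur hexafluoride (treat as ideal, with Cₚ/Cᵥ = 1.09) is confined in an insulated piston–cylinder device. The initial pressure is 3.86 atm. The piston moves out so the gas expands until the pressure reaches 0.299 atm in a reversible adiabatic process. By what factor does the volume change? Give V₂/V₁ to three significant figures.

V₂/V₁ ≈ 10.5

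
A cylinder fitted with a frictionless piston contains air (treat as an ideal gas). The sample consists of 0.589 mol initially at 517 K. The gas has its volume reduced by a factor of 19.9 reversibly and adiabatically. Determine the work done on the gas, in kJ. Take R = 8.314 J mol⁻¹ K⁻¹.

Adiabatic: T₁V₁^(γ−1) = T₂V₂^(γ−1) ⇒ T₂ = T₁ (V₁/V₂)^(γ−1).
γ = 7/5 for a diatomic ideal gas, so γ−1 = 2/5.
T₂ = 517 × 19.9^(2/5) = 1710 K.
Q = 0, so ΔU = W_on_gas = nCᵥΔT with Cᵥ = R/(γ−1) = 20.79 J/(mol·K).
ΔU = 0.589 × 20.79 × (1710 − 517) = 14610 J.

W ≈ 14.6 kJ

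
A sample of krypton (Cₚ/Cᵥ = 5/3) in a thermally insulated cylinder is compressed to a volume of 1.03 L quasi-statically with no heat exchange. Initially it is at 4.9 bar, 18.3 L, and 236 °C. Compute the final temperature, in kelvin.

T₂ ≈ 3470 K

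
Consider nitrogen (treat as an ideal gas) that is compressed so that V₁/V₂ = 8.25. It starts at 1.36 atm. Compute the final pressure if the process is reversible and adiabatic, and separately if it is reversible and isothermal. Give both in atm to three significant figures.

For a diatomic ideal gas γ = 7/5.
Isothermal: P₂ = P₁(V₁/V₂) = 1.36×8.25 = 11.22 atm.
Adiabatic: P₂ = P₁(V₁/V₂)^γ = 1.36×8.25^(7/5) = 26.1 atm.

adiabatic: 26.1 atm; isothermal: 11.2 atm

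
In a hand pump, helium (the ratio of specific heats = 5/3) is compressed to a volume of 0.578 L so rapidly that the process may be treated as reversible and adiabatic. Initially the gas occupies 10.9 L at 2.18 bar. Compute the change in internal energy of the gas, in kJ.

P₂ = P₁(V₁/V₂)^γ = 2.18×(10.9/0.578)^(5/3) = 291.3 bar.
For a reversible adiabat, W_by_gas = (P₁V₁ − P₂V₂)/(γ−1).
W_by = (218000×0.0109 − 2.913×10^7×0.000578) / (2/3) = -21690 J.
Q = 0 ⇒ ΔU = −W_by = 21690 J.

ΔU ≈ 21.7 kJ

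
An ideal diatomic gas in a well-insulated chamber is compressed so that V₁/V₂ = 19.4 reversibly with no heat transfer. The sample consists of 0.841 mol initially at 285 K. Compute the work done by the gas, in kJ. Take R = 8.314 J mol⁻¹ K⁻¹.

W ≈ -11.3 kJ

For a reversible adiabat TV^(γ−1) is constant, so T₂ = T₁ (V₁/V₂)^(γ−1).
γ = 7/5 for a diatomic ideal gas, so γ−1 = 2/5.
T₂ = 285 × 19.4^(2/5) = 933.2 K.
Q = 0, so ΔU = W_on_gas = nCᵥΔT with Cᵥ = R/(γ−1) = 20.79 J/(mol·K).
ΔU = 0.841 × 20.79 × (933.2 − 285) = 11330 J.
Work done by the gas = −ΔU = -11330 J.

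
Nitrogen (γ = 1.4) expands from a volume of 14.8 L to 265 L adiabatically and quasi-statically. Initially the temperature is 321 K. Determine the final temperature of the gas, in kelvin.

T₂ ≈ 101 K

For a reversible adiabat TV^(γ−1) is constant, so T₂ = T₁ (V₁/V₂)^(γ−1).
T₂ = 321 × (14.8/265)^(0.4) = 101.2 K.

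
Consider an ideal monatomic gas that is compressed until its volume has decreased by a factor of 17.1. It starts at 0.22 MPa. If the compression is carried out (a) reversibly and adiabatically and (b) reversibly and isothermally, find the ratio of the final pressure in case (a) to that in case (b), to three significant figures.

For a monatomic ideal gas γ = 5/3.
Isothermal: P_b = P₁(V₁/V₂) = 0.22×17.1.
Adiabatic: P_a = P₁(V₁/V₂)^γ = 0.22×17.1^(5/3).
P_a/P_b = (V₁/V₂)^(γ−1) = 17.1^(2/3) = 6.637.

P_adiabatic / P_isothermal ≈ 6.64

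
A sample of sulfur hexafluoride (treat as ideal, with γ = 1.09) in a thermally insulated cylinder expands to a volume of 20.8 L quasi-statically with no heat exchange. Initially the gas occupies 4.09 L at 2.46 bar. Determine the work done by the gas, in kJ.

P₂ = P₁(V₁/V₂)^γ = 2.46×(4.09/20.8)^(1.09) = 0.4179 bar.
For a reversible adiabat, W_by_gas = (P₁V₁ − P₂V₂)/(γ−1).
W_by = (246000×0.00409 − 41790×0.0208) / (0.09) = 1522 J.

W ≈ 1.52 kJ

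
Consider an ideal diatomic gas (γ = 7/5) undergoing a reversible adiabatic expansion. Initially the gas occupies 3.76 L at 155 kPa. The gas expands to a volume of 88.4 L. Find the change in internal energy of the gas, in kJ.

ΔU ≈ -1.04 kJ

P₂ = P₁(V₁/V₂)^γ = 155×(3.76/88.4)^(7/5) = 1.864 kPa.
For a reversible adiabat, W_by_gas = (P₁V₁ − P₂V₂)/(γ−1).
W_by = (155000×0.00376 − 1864×0.0884) / (2/5) = 1045 J.
Q = 0 ⇒ ΔU = −W_by = -1045 J.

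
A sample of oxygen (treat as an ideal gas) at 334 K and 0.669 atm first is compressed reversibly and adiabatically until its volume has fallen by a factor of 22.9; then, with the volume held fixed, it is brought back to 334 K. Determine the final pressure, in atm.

P₃ ≈ 15.3 atm

For a diatomic ideal gas γ = 7/5.
Adiabatic step (PV^γ = const): P₂ = 0.669×22.9^(7/5) = 53.6 atm; T₂ = 334×22.9^(2/5) = 1169 K.
Isochoric: P₃ = P₂(T₃/T₂) = 53.6 × (334/1169) = 15.32 atm.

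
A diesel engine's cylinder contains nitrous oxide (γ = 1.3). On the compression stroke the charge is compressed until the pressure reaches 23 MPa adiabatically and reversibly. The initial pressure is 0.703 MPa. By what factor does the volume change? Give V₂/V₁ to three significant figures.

V₂/V₁ ≈ 0.0684

From PV^γ = const, V₂/V₁ = (P₁/P₂)^(1/γ).
V₂/V₁ = (0.703/23)^(0.769) = 0.06836.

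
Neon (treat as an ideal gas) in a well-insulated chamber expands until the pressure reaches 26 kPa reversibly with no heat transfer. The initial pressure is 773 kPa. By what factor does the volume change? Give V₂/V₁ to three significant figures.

V₂/V₁ ≈ 7.65

From PV^γ = const, V₂/V₁ = (P₁/P₂)^(1/γ).
For a monatomic ideal gas γ = 5/3.
V₂/V₁ = (773/26)^(3/5) = 7.655.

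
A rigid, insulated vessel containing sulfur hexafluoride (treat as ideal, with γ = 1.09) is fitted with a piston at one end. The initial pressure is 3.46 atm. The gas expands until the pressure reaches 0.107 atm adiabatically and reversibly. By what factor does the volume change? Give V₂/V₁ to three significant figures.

From PV^γ = const, V₂/V₁ = (P₁/P₂)^(1/γ).
V₂/V₁ = (3.46/0.107)^(0.917) = 24.27.

V₂/V₁ ≈ 24.3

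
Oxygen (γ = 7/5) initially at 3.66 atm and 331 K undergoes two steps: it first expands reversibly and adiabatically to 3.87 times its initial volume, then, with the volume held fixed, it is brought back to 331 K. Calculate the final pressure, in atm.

P₃ ≈ 0.946 atm

Adiabatic step (PV^γ = const): P₂ = 3.66×(1/3.87)^(7/5) = 0.5504 atm; T₂ = 331×(1/3.87)^(2/5) = 192.6 K.
Isochoric: P₃ = P₂(T₃/T₂) = 0.5504 × (331/192.6) = 0.9457 atm.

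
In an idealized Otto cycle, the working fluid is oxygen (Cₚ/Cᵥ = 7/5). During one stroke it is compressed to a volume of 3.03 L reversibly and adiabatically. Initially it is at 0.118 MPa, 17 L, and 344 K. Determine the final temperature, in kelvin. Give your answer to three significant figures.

T₂ ≈ 686 K

For a reversible adiabat TV^(γ−1) is constant, so T₂ = T₁ (V₁/V₂)^(γ−1).
T₂ = 344 × (17/3.03)^(2/5) = 685.7 K.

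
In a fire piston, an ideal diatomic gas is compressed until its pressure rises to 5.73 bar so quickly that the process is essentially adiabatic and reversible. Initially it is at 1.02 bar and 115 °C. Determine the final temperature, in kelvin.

Adiabatic: T₂/T₁ = (P₂/P₁)^((γ−1)/γ).
For a diatomic ideal gas γ = 7/5, so (γ−1)/γ = 2/7.
T₁ = 115 °C = 388.1 K.
T₂ = 388.1 × (5.73/1.02)^(2/7) = 635.6 K.

T₂ ≈ 636 K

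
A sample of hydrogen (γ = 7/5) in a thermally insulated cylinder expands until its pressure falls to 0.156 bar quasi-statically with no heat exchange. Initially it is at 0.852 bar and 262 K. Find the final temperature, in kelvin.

Adiabatic: T₂/T₁ = (P₂/P₁)^((γ−1)/γ).
T₂ = 262 × (0.156/0.852)^(2/7) = 161.3 K.

T₂ ≈ 161 K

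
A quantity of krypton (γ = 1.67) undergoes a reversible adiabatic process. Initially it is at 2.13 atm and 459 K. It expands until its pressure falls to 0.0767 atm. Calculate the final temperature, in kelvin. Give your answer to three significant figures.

T₂ ≈ 121 K

Adiabatic: T₂/T₁ = (P₂/P₁)^((γ−1)/γ).
T₂ = 459 × (0.0767/2.13)^(0.401) = 121 K.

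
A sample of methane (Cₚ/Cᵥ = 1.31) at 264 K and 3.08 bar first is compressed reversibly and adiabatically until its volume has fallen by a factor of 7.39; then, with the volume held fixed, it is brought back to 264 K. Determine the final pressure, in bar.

P₃ ≈ 22.8 bar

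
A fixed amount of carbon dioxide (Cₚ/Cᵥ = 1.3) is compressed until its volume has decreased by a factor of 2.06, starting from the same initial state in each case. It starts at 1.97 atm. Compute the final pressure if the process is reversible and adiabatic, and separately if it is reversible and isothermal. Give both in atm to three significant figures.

adiabatic: 5.04 atm; isothermal: 4.06 atm

Isothermal: P₂ = P₁(V₁/V₂) = 1.97×2.06 = 4.058 atm.
Adiabatic: P₂ = P₁(V₁/V₂)^γ = 1.97×2.06^(1.3) = 5.041 atm.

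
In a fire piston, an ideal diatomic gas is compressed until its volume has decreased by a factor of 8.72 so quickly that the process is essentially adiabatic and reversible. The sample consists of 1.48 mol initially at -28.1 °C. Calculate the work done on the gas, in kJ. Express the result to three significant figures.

W ≈ 10.4 kJ

For a reversible adiabat TV^(γ−1) is constant, so T₂ = T₁ (V₁/V₂)^(γ−1).
γ = 7/5 for a diatomic ideal gas, so γ−1 = 2/5.
T₁ = -28.1 °C = 245 K.
T₂ = 245 × 8.72^(2/5) = 582.7 K.
Q = 0, so ΔU = W_on_gas = nCᵥΔT with Cᵥ = R/(γ−1) = 20.79 J/(mol·K).
ΔU = 1.48 × 20.79 × (582.7 − 245) = 10390 J.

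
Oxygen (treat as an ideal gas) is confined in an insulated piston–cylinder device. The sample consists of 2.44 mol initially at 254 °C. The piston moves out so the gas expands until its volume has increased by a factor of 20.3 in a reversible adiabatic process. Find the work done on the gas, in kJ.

For a reversible adiabat TV^(γ−1) is constant, so T₂ = T₁ (V₁/V₂)^(γ−1).
γ = 7/5 for a diatomic ideal gas, so γ−1 = 2/5.
T₁ = 254 °C = 527.1 K.
T₂ = 527.1 × (1/20.3)^(2/5) = 158.1 K.
Q = 0, so ΔU = W_on_gas = nCᵥΔT with Cᵥ = R/(γ−1) = 20.79 J/(mol·K).
ΔU = 2.44 × 20.79 × (158.1 − 527.1) = -18720 J.

W ≈ -18.7 kJ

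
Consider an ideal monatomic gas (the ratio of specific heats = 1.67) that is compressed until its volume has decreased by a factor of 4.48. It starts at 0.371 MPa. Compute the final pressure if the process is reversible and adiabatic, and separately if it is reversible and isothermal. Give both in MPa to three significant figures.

Isothermal: P₂ = P₁(V₁/V₂) = 0.371×4.48 = 1.662 MPa.
Adiabatic: P₂ = P₁(V₁/V₂)^γ = 0.371×4.48^(1.67) = 4.54 MPa.

adiabatic: 4.54 MPa; isothermal: 1.66 MPa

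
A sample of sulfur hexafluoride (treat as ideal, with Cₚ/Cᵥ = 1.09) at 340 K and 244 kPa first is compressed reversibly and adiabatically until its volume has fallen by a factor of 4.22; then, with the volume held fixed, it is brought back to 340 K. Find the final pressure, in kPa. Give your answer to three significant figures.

Adiabatic step (PV^γ = const): P₂ = 244×4.22^(1.09) = 1172 kPa; T₂ = 340×4.22^(0.09) = 387 K.
Isochoric: P₃ = P₂(T₃/T₂) = 1172 × (340/387) = 1030 kPa.

P₃ ≈ 1030 kPa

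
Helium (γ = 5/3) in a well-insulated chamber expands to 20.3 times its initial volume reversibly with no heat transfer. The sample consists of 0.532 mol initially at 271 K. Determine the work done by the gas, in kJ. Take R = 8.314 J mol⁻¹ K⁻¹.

W ≈ 1.56 kJ

For a reversible adiabat TV^(γ−1) is constant, so T₂ = T₁ (V₁/V₂)^(γ−1).
T₂ = 271 × (1/20.3)^(2/3) = 36.42 K.
Q = 0, so ΔU = W_on_gas = nCᵥΔT with Cᵥ = R/(γ−1) = 12.47 J/(mol·K).
ΔU = 0.532 × 12.47 × (36.42 − 271) = -1556 J.
Work done by the gas = −ΔU = 1556 J.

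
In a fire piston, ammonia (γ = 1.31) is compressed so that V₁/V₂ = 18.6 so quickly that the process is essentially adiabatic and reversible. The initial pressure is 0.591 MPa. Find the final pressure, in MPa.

P₂ ≈ 27.2 MPa

Since PV^γ is constant along a reversible adiabat, P₂ = P₁ (V₁/V₂)^γ.
P₂ = 0.591 × 18.6^(1.31) = 27.21 MPa.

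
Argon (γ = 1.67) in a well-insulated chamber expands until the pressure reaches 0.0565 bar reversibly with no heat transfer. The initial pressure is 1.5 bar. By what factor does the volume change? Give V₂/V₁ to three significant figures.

From PV^γ = const, V₂/V₁ = (P₁/P₂)^(1/γ).
V₂/V₁ = (1.5/0.0565)^(0.599) = 7.124.

V₂/V₁ ≈ 7.12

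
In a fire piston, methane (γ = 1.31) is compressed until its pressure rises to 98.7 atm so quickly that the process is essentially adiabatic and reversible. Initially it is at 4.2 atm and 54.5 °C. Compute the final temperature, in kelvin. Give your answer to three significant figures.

Adiabatic: T₂/T₁ = (P₂/P₁)^((γ−1)/γ).
T₁ = 54.5 °C = 327.6 K.
T₂ = 327.6 × (98.7/4.2)^(0.237) = 691.6 K.

T₂ ≈ 692 K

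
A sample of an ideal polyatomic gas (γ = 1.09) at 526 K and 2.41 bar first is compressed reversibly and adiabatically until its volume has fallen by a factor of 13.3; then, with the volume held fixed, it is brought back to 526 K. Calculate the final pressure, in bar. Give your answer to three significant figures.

P₃ ≈ 32.1 bar

Adiabatic step (PV^γ = const): P₂ = 2.41×13.3^(1.09) = 40.46 bar; T₂ = 526×13.3^(0.09) = 663.9 K.
Isochoric: P₃ = P₂(T₃/T₂) = 40.46 × (526/663.9) = 32.05 bar.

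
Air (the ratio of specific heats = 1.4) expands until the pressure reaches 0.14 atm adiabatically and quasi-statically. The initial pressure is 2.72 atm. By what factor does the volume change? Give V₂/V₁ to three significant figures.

V₂/V₁ ≈ 8.32

From PV^γ = const, V₂/V₁ = (P₁/P₂)^(1/γ).
V₂/V₁ = (2.72/0.14)^(0.714) = 8.324.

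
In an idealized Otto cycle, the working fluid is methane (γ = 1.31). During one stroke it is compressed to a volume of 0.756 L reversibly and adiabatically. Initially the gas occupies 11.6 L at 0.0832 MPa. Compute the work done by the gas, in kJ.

W ≈ -4.15 kJ

P₂ = P₁(V₁/V₂)^γ = 0.0832×(11.6/0.756)^(1.31) = 2.976 MPa.
For a reversible adiabat, W_by_gas = (P₁V₁ − P₂V₂)/(γ−1).
W_by = (83200×0.0116 − 2.976×10^6×0.000756) / (0.31) = -4145 J.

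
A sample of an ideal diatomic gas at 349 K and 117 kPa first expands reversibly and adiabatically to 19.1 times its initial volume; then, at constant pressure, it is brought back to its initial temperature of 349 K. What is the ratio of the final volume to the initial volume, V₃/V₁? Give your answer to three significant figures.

For a diatomic ideal gas γ = 7/5.
Adiabatic step: V₂/V₁ = 19.1; T₂ = T₁·(1/19.1)^(2/5) = 107.3 K.
Isobaric step: V₃/V₂ = T₃/T₂ = 349/107.3.
V₃/V₁ = (V₂/V₁)(V₃/V₂) = 19.1 × (349/107.3) = 62.15.

V₃/V₁ ≈ 62.2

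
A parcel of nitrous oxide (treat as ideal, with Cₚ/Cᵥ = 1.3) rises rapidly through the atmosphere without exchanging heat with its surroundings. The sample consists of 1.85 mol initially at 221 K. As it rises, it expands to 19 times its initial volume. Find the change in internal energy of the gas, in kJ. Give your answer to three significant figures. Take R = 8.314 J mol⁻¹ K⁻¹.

Adiabatic: T₁V₁^(γ−1) = T₂V₂^(γ−1) ⇒ T₂ = T₁ (V₁/V₂)^(γ−1).
T₂ = 221 × (1/19)^(0.3) = 91.36 K.
Q = 0, so ΔU = W_on_gas = nCᵥΔT with Cᵥ = R/(γ−1) = 27.71 J/(mol·K).
ΔU = 1.85 × 27.71 × (91.36 − 221) = -6646 J.

ΔU ≈ -6.65 kJ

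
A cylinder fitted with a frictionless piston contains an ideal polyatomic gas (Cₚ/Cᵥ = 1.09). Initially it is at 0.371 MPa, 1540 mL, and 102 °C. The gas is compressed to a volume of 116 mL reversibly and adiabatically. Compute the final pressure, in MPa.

P₂ ≈ 6.22 MPa

Adiabatic: P₁V₁^γ = P₂V₂^γ ⇒ P₂ = P₁ (V₁/V₂)^γ.
P₂ = 0.371 × (1540/116)^(1.09) = 6.216 MPa.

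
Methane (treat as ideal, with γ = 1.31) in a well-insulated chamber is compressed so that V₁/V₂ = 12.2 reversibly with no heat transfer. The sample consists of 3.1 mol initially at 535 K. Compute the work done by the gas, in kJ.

W ≈ -52.1 kJ

For a reversible adiabat TV^(γ−1) is constant, so T₂ = T₁ (V₁/V₂)^(γ−1).
T₂ = 535 × 12.2^(0.31) = 1162 K.
Q = 0, so ΔU = W_on_gas = nCᵥΔT with Cᵥ = R/(γ−1) = 26.82 J/(mol·K).
ΔU = 3.1 × 26.82 × (1162 − 535) = 52110 J.
Work done by the gas = −ΔU = -52110 J.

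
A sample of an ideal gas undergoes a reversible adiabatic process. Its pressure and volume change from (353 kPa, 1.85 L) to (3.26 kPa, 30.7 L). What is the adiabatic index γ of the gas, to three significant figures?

γ ≈ 1.67

PV^γ = const ⇒ γ = ln(P₂/P₁) / ln(V₁/V₂).
γ = ln(3.26/353) / ln(1.85/30.7) = 1.668.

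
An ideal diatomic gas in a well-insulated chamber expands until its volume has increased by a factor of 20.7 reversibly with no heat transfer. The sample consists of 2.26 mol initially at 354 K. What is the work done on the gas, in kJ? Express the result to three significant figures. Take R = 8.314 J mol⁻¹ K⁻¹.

Adiabatic: T₁V₁^(γ−1) = T₂V₂^(γ−1) ⇒ T₂ = T₁ (V₁/V₂)^(γ−1).
γ = 7/5 for a diatomic ideal gas, so γ−1 = 2/5.
T₂ = 354 × (1/20.7)^(2/5) = 105.3 K.
Q = 0, so ΔU = W_on_gas = nCᵥΔT with Cᵥ = R/(γ−1) = 20.79 J/(mol·K).
ΔU = 2.26 × 20.79 × (105.3 − 354) = -11680 J.

W ≈ -11.7 kJ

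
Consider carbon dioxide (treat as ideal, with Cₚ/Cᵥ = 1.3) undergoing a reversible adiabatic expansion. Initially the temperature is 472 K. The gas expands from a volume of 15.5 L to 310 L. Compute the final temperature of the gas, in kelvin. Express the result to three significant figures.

Adiabatic: T₁V₁^(γ−1) = T₂V₂^(γ−1) ⇒ T₂ = T₁ (V₁/V₂)^(γ−1).
T₂ = 472 × (15.5/310)^(0.3) = 192.1 K.

T₂ ≈ 192 K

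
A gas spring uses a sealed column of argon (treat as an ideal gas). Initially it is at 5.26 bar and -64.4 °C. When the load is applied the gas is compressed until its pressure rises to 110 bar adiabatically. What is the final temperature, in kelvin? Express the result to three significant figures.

T₂ ≈ 704 K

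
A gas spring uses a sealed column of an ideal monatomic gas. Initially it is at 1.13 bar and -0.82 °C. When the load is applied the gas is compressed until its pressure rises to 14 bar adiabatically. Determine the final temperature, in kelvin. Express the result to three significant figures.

T₂ ≈ 745 K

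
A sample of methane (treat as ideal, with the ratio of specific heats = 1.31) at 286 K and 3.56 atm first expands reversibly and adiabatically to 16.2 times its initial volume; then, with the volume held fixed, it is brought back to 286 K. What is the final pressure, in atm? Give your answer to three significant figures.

Adiabatic step (PV^γ = const): P₂ = 3.56×(1/16.2)^(1.31) = 0.09268 atm; T₂ = 286×(1/16.2)^(0.31) = 120.6 K.
Isochoric: P₃ = P₂(T₃/T₂) = 0.09268 × (286/120.6) = 0.2198 atm.

P₃ ≈ 0.220 atm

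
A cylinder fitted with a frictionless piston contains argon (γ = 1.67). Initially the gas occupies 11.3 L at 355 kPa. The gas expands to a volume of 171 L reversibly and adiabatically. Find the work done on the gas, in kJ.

P₂ = P₁(V₁/V₂)^γ = 355×(11.3/171)^(1.67) = 3.8 kPa.
For a reversible adiabat, W_by_gas = (P₁V₁ − P₂V₂)/(γ−1).
W_by = (355000×0.0113 − 3800×0.171) / (0.67) = 5018 J.
W_on_gas = −W_by = -5018 J.

W ≈ -5.02 kJ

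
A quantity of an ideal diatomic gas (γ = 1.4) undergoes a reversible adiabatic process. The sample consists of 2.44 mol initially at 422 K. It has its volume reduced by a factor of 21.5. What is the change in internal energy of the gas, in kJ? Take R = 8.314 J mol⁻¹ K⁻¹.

ΔU ≈ 51.6 kJ

For a reversible adiabat TV^(γ−1) is constant, so T₂ = T₁ (V₁/V₂)^(γ−1).
T₂ = 422 × 21.5^(0.4) = 1440 K.
Q = 0, so ΔU = W_on_gas = nCᵥΔT with Cᵥ = R/(γ−1) = 20.79 J/(mol·K).
ΔU = 2.44 × 20.79 × (1440 − 422) = 51620 J.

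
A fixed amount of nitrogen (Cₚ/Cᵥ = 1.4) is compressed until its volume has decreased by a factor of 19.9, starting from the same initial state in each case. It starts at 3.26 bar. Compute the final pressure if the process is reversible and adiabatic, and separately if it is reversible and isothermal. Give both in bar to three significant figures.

adiabatic: 215 bar; isothermal: 64.9 bar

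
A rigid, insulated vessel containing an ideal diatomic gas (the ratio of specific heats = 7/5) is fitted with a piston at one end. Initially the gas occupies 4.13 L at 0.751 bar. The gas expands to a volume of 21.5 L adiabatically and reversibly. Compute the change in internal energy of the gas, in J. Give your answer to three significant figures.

ΔU ≈ -375 J

P₂ = P₁(V₁/V₂)^γ = 0.751×(4.13/21.5)^(7/5) = 0.07457 bar.
For a reversible adiabat, W_by_gas = (P₁V₁ − P₂V₂)/(γ−1).
W_by = (75100×0.00413 − 7457×0.0215) / (2/5) = 374.6 J.
Q = 0 ⇒ ΔU = −W_by = -374.6 J.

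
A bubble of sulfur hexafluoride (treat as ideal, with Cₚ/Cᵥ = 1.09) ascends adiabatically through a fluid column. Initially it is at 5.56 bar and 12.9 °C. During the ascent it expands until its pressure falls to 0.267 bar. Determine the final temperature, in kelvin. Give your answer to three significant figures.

T₂ ≈ 223 K

Along an adiabat T P^((1−γ)/γ) is constant, so T₂ = T₁ (P₂/P₁)^((γ−1)/γ).
T₁ = 12.9 °C = 286 K.
T₂ = 286 × (0.267/5.56)^(0.0826) = 222.6 K.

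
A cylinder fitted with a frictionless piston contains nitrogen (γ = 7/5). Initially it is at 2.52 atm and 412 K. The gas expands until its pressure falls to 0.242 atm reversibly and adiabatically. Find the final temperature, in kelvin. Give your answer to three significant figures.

Adiabatic: T₂/T₁ = (P₂/P₁)^((γ−1)/γ).
T₂ = 412 × (0.242/2.52)^(2/7) = 210.9 K.

T₂ ≈ 211 K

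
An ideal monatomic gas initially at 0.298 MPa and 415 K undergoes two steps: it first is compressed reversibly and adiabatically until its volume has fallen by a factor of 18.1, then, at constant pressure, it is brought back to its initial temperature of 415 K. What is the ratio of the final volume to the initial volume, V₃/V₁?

For a monatomic ideal gas γ = 5/3.
Adiabatic step: V₂/V₁ = 0.05525; T₂ = T₁·18.1^(2/3) = 2861 K.
Isobaric step: V₃/V₂ = T₃/T₂ = 415/2861.
V₃/V₁ = (V₂/V₁)(V₃/V₂) = 0.05525 × (415/2861) = 0.008014.

V₃/V₁ ≈ 0.00801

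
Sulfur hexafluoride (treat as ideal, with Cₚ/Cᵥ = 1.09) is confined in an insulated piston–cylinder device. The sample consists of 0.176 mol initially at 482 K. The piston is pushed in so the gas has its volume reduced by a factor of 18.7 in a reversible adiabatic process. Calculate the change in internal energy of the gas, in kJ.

ΔU ≈ 2.36 kJ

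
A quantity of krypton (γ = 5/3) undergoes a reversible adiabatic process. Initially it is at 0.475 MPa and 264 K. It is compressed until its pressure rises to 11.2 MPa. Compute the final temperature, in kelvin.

Adiabatic: T₂/T₁ = (P₂/P₁)^((γ−1)/γ).
T₂ = 264 × (11.2/0.475)^(2/5) = 934.6 K.

T₂ ≈ 935 K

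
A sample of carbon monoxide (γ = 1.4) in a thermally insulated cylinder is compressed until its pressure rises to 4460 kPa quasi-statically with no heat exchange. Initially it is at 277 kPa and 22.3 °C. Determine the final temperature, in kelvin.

T₂ ≈ 654 K

Adiabatic: T₂/T₁ = (P₂/P₁)^((γ−1)/γ).
T₁ = 22.3 °C = 295.4 K.
T₂ = 295.4 × (4460/277)^(0.286) = 653.6 K.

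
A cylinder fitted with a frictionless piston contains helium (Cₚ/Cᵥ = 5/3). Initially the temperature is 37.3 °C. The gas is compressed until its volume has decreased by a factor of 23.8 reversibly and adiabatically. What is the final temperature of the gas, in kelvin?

T₂ ≈ 2570 K

Adiabatic: T₁V₁^(γ−1) = T₂V₂^(γ−1) ⇒ T₂ = T₁ (V₁/V₂)^(γ−1).
T₁ = 37.3 °C = 310.4 K.
T₂ = 310.4 × 23.8^(2/3) = 2569 K.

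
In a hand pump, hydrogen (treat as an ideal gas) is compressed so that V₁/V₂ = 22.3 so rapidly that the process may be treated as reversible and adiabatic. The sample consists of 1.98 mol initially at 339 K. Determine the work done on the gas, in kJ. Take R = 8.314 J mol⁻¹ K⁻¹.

W ≈ 34.3 kJ

Adiabatic: T₁V₁^(γ−1) = T₂V₂^(γ−1) ⇒ T₂ = T₁ (V₁/V₂)^(γ−1).
γ = 7/5 for a diatomic ideal gas, so γ−1 = 2/5.
T₂ = 339 × 22.3^(2/5) = 1174 K.
Q = 0, so ΔU = W_on_gas = nCᵥΔT with Cᵥ = R/(γ−1) = 20.79 J/(mol·K).
ΔU = 1.98 × 20.79 × (1174 − 339) = 34350 J.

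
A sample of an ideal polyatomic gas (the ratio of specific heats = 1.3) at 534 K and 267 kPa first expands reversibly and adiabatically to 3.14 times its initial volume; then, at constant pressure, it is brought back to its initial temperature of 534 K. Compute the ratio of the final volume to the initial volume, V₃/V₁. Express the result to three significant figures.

V₃/V₁ ≈ 4.43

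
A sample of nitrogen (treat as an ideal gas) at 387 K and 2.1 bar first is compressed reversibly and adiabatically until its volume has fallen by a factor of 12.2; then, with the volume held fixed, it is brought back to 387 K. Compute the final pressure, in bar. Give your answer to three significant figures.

P₃ ≈ 25.6 bar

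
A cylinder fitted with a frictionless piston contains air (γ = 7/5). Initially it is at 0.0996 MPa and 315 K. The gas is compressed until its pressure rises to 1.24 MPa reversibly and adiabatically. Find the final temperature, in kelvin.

T₂ ≈ 647 K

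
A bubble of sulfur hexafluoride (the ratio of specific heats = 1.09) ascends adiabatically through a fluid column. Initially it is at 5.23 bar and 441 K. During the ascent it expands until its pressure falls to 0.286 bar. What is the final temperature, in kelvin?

Along an adiabat T P^((1−γ)/γ) is constant, so T₂ = T₁ (P₂/P₁)^((γ−1)/γ).
T₂ = 441 × (0.286/5.23)^(0.0826) = 346.9 K.

T₂ ≈ 347 K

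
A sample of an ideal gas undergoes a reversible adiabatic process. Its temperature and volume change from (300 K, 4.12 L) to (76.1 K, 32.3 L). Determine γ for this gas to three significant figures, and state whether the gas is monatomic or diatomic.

γ ≈ 1.67; monatomic

TV^(γ−1) = const ⇒ γ − 1 = ln(T₂/T₁) / ln(V₁/V₂).
γ = 1 + ln(76.1/300) / ln(4.12/32.3) = 1.666.
γ ≈ 1.67 is close to 5/3, so the gas is monatomic.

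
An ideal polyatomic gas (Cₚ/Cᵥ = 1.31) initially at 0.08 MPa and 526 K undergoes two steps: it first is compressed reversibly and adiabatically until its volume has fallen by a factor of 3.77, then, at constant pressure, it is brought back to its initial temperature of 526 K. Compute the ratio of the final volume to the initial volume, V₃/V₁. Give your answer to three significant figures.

Adiabatic step: V₂/V₁ = 0.2653; T₂ = T₁·3.77^(0.31) = 793.7 K.
Isobaric step: V₃/V₂ = T₃/T₂ = 526/793.7.
V₃/V₁ = (V₂/V₁)(V₃/V₂) = 0.2653 × (526/793.7) = 0.1758.

V₃/V₁ ≈ 0.176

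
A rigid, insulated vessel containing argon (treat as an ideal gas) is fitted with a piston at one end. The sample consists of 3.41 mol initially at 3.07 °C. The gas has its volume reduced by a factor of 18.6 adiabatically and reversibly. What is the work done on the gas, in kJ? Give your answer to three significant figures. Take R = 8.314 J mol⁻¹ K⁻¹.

For a reversible adiabat TV^(γ−1) is constant, so T₂ = T₁ (V₁/V₂)^(γ−1).
γ = 5/3 for a monatomic ideal gas, so γ−1 = 2/3.
T₁ = 3.07 °C = 276.2 K.
T₂ = 276.2 × 18.6^(2/3) = 1939 K.
Q = 0, so ΔU = W_on_gas = nCᵥΔT with Cᵥ = R/(γ−1) = 12.47 J/(mol·K).
ΔU = 3.41 × 12.47 × (1939 − 276.2) = 70720 J.

W ≈ 70.7 kJ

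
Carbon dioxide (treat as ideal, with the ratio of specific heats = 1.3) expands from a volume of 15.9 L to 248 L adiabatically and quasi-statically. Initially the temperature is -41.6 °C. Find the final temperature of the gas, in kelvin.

For a reversible adiabat TV^(γ−1) is constant, so T₂ = T₁ (V₁/V₂)^(γ−1).
T₁ = -41.6 °C = 231.5 K.
T₂ = 231.5 × (15.9/248)^(0.3) = 101.6 K.

T₂ ≈ 102 K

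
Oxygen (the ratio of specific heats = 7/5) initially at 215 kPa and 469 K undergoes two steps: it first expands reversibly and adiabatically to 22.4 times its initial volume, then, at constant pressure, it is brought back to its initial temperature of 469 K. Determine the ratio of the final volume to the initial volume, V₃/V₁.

V₃/V₁ ≈ 77.7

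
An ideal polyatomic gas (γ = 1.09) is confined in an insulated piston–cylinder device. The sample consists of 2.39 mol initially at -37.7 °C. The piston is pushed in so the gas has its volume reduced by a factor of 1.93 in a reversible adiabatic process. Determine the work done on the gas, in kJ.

Adiabatic: T₁V₁^(γ−1) = T₂V₂^(γ−1) ⇒ T₂ = T₁ (V₁/V₂)^(γ−1).
T₁ = -37.7 °C = 235.4 K.
T₂ = 235.4 × 1.93^(0.09) = 249.8 K.
Q = 0, so ΔU = W_on_gas = nCᵥΔT with Cᵥ = R/(γ−1) = 92.38 J/(mol·K).
ΔU = 2.39 × 92.38 × (249.8 − 235.4) = 3169 J.

W ≈ 3.17 kJ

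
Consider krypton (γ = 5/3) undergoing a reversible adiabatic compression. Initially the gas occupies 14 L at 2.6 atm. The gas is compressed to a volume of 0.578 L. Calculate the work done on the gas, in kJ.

P₂ = P₁(V₁/V₂)^γ = 2.6×(14/0.578)^(5/3) = 527.2 atm.
For a reversible adiabat, W_by_gas = (P₁V₁ − P₂V₂)/(γ−1).
W_by = (263400×0.014 − 5.342×10^7×0.000578) / (2/3) = -40780 J.
W_on_gas = −W_by = 40780 J.

W ≈ 40.8 kJ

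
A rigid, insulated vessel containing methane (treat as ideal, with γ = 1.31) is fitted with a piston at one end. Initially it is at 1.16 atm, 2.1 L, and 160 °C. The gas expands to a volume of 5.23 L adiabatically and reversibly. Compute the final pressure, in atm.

Since PV^γ is constant along a reversible adiabat, P₂ = P₁ (V₁/V₂)^γ.
P₂ = 1.16 × (2.1/5.23)^(1.31) = 0.351 atm.

P₂ ≈ 0.351 atm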